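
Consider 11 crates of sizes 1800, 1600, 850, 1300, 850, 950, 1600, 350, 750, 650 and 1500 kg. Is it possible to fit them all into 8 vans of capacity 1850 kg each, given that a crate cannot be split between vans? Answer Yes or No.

A valid assignment using 8 vans:
  van 1: 1800 = 1800
  van 2: 1600 = 1600
  van 3: 1600 = 1600
  van 4: 1500 + 350 = 1850
  van 5: 1300 = 1300
  van 6: 950 + 850 = 1800
  van 7: 850 + 750 = 1600
  van 8: 650 = 650
Every load is within 1850 kg, so 8 vans suffice.

Yes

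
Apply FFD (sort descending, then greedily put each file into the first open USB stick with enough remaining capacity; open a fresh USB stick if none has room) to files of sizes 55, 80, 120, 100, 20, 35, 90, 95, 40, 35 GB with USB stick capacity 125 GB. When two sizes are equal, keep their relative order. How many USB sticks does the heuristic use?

6

Sorted descending: 120, 100, 95, 90, 80, 55, 40, 35, 35, 20.
  120 → USB stick 1 (new)  [load 120/125]
  100 → USB stick 2 (new)  [load 100/125]
  95 → USB stick 3 (new)  [load 95/125]
  90 → USB stick 4 (new)  [load 90/125]
  80 → USB stick 5 (new)  [load 80/125]
  55 → USB stick 6 (new)  [load 55/125]
  40 → USB stick 5  [load 120/125]
  35 → USB stick 4  [load 125/125]
  35 → USB stick 6  [load 90/125]
  20 → USB stick 2  [load 120/125]
6 USB sticks opened.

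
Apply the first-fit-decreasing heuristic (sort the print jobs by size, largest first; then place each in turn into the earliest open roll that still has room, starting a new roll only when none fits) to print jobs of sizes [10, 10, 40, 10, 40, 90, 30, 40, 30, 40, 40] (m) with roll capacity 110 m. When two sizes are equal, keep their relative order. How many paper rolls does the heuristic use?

4

Sorted descending: 90, 40, 40, 40, 40, 40, 30, 30, 10, 10, 10.
  90 → roll 1 (new)  [load 90/110]
  40 → roll 2 (new)  [load 40/110]
  40 → roll 2  [load 80/110]
  40 → roll 3 (new)  [load 40/110]
  40 → roll 3  [load 80/110]
  40 → roll 4 (new)  [load 40/110]
  30 → roll 2  [load 110/110]
  30 → roll 3  [load 110/110]
  10 → roll 1  [load 100/110]
  10 → roll 1  [load 110/110]
  10 → roll 4  [load 50/110]
4 paper rolls opened.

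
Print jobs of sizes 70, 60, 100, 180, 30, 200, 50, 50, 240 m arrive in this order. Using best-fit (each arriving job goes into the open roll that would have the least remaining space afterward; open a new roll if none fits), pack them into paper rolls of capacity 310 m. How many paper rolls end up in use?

4

  70 → roll 1 (new)  [load 70/310]
  60 → roll 1  [load 130/310]
  100 → roll 1  [load 230/310]
  180 → roll 2 (new)  [load 180/310]
  30 → roll 1  [load 260/310]
  200 → roll 3 (new)  [load 200/310]
  50 → roll 1  [load 310/310]
  50 → roll 3  [load 250/310]
  240 → roll 4 (new)  [load 240/310]
4 paper rolls opened.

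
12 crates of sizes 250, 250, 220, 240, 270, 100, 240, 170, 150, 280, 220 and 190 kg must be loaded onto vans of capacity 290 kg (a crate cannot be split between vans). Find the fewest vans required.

Total = 280 + 270 + 250 + 250 + 240 + 240 + 220 + 220 + 190 + 170 + 150 + 100 = 2580 kg.
Lower bound: ⌈2580/290⌉ = 9 vans.
Also, 11 crates each exceed 145 kg, and no two of those can share a van, so at least 11 vans are needed.
A packing using 11 vans:
  van 1: 280 = 280
  van 2: 270 = 270
  van 3: 250 = 250
  van 4: 250 = 250
  van 5: 240 = 240
  van 6: 240 = 240
  van 7: 220 = 220
  van 8: 220 = 220
  van 9: 190 + 100 = 290
  van 10: 170 = 170
  van 11: 150 = 150
This matches the lower bound, so 11 is optimal.

11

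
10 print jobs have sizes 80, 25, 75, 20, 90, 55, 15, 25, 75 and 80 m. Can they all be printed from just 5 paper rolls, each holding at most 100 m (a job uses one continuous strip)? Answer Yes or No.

Total = 540 m; ⌈540/100⌉ = 6.
At least 6 paper rolls are required, but only 5 are allowed.

No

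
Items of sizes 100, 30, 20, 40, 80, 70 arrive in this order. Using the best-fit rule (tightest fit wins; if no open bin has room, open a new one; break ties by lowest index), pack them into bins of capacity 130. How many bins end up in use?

3

  100 → bin 1 (new)  [load 100/130]
  30 → bin 1  [load 130/130]
  20 → bin 2 (new)  [load 20/130]
  40 → bin 2  [load 60/130]
  80 → bin 3 (new)  [load 80/130]
  70 → bin 2  [load 130/130]
3 bins opened.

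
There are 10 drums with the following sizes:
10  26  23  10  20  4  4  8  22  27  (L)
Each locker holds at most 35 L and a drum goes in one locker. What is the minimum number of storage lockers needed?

5

Total = 27 + 26 + 23 + 22 + 20 + 10 + 10 + 8 + 4 + 4 = 154 L.
Lower bound: ⌈154/35⌉ = 5 storage lockers.
A packing using 5 storage lockers:
  locker 1: 27 + 8 = 35
  locker 2: 26 + 4 + 4 = 34
  locker 3: 23 + 10 = 33
  locker 4: 22 + 10 = 32
  locker 5: 20 = 20
This matches the lower bound, so 5 is optimal.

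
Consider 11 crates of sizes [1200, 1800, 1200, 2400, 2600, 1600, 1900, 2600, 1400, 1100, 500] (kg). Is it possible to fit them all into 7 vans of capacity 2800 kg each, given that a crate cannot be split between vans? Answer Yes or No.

No

Total = 18300 kg; ⌈18300/2800⌉ = 7.
The bound of 7 does not rule out 7, but exhaustive search shows no assignment into 7 vans of capacity 2800 kg exists — the minimum is 8.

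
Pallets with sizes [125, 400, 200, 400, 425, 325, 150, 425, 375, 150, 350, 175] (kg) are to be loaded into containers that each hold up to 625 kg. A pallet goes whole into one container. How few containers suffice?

7

Total = 425 + 425 + 400 + 400 + 375 + 350 + 325 + 200 + 175 + 150 + 150 + 125 = 3500 kg.
Lower bound: ⌈3500/625⌉ = 6 containers.
Also, 7 pallets each exceed 625/2 kg, and no two of those can share a container, so at least 7 containers are needed.
A packing using 7 containers:
  container 1: 425 + 200 = 625
  container 2: 425 + 175 = 600
  container 3: 400 + 150 = 550
  container 4: 400 + 150 = 550
  container 5: 375 + 125 = 500
  container 6: 350 = 350
  container 7: 325 = 325
This matches the lower bound, so 7 is optimal.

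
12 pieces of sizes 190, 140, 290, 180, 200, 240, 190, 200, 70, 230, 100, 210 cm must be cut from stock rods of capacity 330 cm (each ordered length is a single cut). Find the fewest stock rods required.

9

Total = 290 + 240 + 230 + 210 + 200 + 200 + 190 + 190 + 180 + 140 + 100 + 70 = 2240 cm.
Lower bound: ⌈2240/330⌉ = 7 stock rods.
Also, 9 pieces each exceed 165 cm, and no two of those can share a stock rod, so at least 9 stock rods are needed.
A packing using 9 stock rods:
  stock rod 1: 290 = 290
  stock rod 2: 240 + 70 = 310
  stock rod 3: 230 + 100 = 330
  stock rod 4: 210 = 210
  stock rod 5: 200 = 200
  stock rod 6: 200 = 200
  stock rod 7: 190 + 140 = 330
  stock rod 8: 190 = 190
  stock rod 9: 180 = 180
This matches the lower bound, so 9 is optimal.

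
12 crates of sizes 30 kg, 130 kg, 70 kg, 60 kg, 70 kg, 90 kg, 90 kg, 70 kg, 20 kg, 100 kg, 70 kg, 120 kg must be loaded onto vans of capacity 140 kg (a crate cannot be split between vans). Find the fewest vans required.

8

Total = 130 + 120 + 100 + 90 + 90 + 70 + 70 + 70 + 70 + 60 + 30 + 20 = 920 kg.
Lower bound: ⌈920/140⌉ = 7 vans.
A packing using 8 vans:
  van 1: 130 = 130
  van 2: 120 + 20 = 140
  van 3: 100 + 30 = 130
  van 4: 90 = 90
  van 5: 90 = 90
  van 6: 70 + 70 = 140
  van 7: 70 + 70 = 140
  van 8: 60 = 60
No arrangement into 7 vans stays within capacity, so 8 is optimal.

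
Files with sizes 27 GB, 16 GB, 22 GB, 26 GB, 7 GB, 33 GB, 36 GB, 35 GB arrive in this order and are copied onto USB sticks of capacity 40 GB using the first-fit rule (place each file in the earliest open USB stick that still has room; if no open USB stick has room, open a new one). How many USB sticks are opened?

6

  27 → USB stick 1 (new)  [load 27/40]
  16 → USB stick 2 (new)  [load 16/40]
  22 → USB stick 2  [load 38/40]
  26 → USB stick 3 (new)  [load 26/40]
  7 → USB stick 1  [load 34/40]
  33 → USB stick 4 (new)  [load 33/40]
  36 → USB stick 5 (new)  [load 36/40]
  35 → USB stick 6 (new)  [load 35/40]
6 USB sticks opened.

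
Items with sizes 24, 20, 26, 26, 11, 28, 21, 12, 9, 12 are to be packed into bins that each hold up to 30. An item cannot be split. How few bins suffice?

Total = 28 + 26 + 26 + 24 + 21 + 20 + 12 + 12 + 11 + 9 = 189.
Lower bound: ⌈189/30⌉ = 7 bins.
A packing using 8 bins:
  bin 1: 28 = 28
  bin 2: 26 = 26
  bin 3: 26 = 26
  bin 4: 24 = 24
  bin 5: 21 + 9 = 30
  bin 6: 20 = 20
  bin 7: 12 + 12 = 24
  bin 8: 11 = 11
No arrangement into 7 bins stays within capacity, so 8 is optimal.

8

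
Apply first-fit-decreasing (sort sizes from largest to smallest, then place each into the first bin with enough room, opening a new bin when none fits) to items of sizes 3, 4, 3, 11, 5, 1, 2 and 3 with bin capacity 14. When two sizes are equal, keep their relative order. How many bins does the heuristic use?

Sorted descending: 11, 5, 4, 3, 3, 3, 2, 1.
  11 → bin 1 (new)  [load 11/14]
  5 → bin 2 (new)  [load 5/14]
  4 → bin 2  [load 9/14]
  3 → bin 1  [load 14/14]
  3 → bin 2  [load 12/14]
  3 → bin 3 (new)  [load 3/14]
  2 → bin 2  [load 14/14]
  1 → bin 3  [load 4/14]
3 bins opened.

3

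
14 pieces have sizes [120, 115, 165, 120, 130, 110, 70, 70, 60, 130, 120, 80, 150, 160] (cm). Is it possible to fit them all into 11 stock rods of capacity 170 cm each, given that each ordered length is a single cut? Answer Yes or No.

No

Total = 1600 cm; ⌈1600/170⌉ = 10.
The bound of 10 does not rule out 11, but exhaustive search shows no assignment into 11 stock rods of capacity 170 cm exists — the minimum is 12.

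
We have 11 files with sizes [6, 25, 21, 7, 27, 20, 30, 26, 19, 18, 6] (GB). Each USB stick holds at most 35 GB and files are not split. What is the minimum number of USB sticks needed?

8

Total = 30 + 27 + 26 + 25 + 21 + 20 + 19 + 18 + 7 + 6 + 6 = 205 GB.
Lower bound: ⌈205/35⌉ = 6 USB sticks.
Also, 8 files each exceed 35/2 GB, and no two of those can share a USB stick, so at least 8 USB sticks are needed.
A packing using 8 USB sticks:
  USB stick 1: 30 = 30
  USB stick 2: 27 + 7 = 34
  USB stick 3: 26 + 6 = 32
  USB stick 4: 25 + 6 = 31
  USB stick 5: 21 = 21
  USB stick 6: 20 = 20
  USB stick 7: 19 = 19
  USB stick 8: 18 = 18
This matches the lower bound, so 8 is optimal.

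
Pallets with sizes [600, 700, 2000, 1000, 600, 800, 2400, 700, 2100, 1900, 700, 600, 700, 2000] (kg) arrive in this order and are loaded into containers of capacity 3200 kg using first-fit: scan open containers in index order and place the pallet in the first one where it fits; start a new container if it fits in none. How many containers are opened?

  600 → container 1 (new)  [load 600/3200]
  700 → container 1  [load 1300/3200]
  2000 → container 2 (new)  [load 2000/3200]
  1000 → container 1  [load 2300/3200]
  600 → container 1  [load 2900/3200]
  800 → container 2  [load 2800/3200]
  2400 → container 3 (new)  [load 2400/3200]
  700 → container 3  [load 3100/3200]
  2100 → container 4 (new)  [load 2100/3200]
  1900 → container 5 (new)  [load 1900/3200]
  700 → container 4  [load 2800/3200]
  600 → container 5  [load 2500/3200]
  700 → container 5  [load 3200/3200]
  2000 → container 6 (new)  [load 2000/3200]
6 containers opened.

6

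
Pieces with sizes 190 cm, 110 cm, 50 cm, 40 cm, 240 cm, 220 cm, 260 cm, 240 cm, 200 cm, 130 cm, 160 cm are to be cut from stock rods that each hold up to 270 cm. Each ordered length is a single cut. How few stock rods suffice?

Total = 260 + 240 + 240 + 220 + 200 + 190 + 160 + 130 + 110 + 50 + 40 = 1840 cm.
Lower bound: ⌈1840/270⌉ = 7 stock rods.
A packing using 8 stock rods:
  stock rod 1: 260 = 260
  stock rod 2: 240 = 240
  stock rod 3: 240 = 240
  stock rod 4: 220 + 50 = 270
  stock rod 5: 200 + 40 = 240
  stock rod 6: 190 = 190
  stock rod 7: 160 + 110 = 270
  stock rod 8: 130 = 130
No arrangement into 7 stock rods stays within capacity, so 8 is optimal.

8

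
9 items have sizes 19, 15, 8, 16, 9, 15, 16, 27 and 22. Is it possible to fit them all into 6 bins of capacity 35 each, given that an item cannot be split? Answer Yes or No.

A valid assignment using 5 bins:
  bin 1: 27 + 8 = 35
  bin 2: 22 + 9 = 31
  bin 3: 19 + 16 = 35
  bin 4: 16 + 15 = 31
  bin 5: 15 = 15
That uses only 5 ≤ 6, so 6 bins are enough.

Yes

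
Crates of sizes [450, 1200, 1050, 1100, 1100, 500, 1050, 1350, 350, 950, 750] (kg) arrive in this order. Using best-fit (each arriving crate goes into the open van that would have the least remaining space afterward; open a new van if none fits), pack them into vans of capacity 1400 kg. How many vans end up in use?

  450 → van 1 (new)  [load 450/1400]
  1200 → van 2 (new)  [load 1200/1400]
  1050 → van 3 (new)  [load 1050/1400]
  1100 → van 4 (new)  [load 1100/1400]
  1100 → van 5 (new)  [load 1100/1400]
  500 → van 1  [load 950/1400]
  1050 → van 6 (new)  [load 1050/1400]
  1350 → van 7 (new)  [load 1350/1400]
  350 → van 3  [load 1400/1400]
  950 → van 8 (new)  [load 950/1400]
  750 → van 9 (new)  [load 750/1400]
9 vans opened.

9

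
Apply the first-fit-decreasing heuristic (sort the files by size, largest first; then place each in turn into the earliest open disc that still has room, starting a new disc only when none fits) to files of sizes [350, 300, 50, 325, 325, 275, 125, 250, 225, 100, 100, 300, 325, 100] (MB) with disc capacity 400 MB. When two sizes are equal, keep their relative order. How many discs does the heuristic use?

9

Sorted descending: 350, 325, 325, 325, 300, 300, 275, 250, 225, 125, 100, 100, 100, 50.
  350 → disc 1 (new)  [load 350/400]
  325 → disc 2 (new)  [load 325/400]
  325 → disc 3 (new)  [load 325/400]
  325 → disc 4 (new)  [load 325/400]
  300 → disc 5 (new)  [load 300/400]
  300 → disc 6 (new)  [load 300/400]
  275 → disc 7 (new)  [load 275/400]
  250 → disc 8 (new)  [load 250/400]
  225 → disc 9 (new)  [load 225/400]
  125 → disc 7  [load 400/400]
  100 → disc 5  [load 400/400]
  100 → disc 6  [load 400/400]
  100 → disc 8  [load 350/400]
  50 → disc 1  [load 400/400]
9 discs opened.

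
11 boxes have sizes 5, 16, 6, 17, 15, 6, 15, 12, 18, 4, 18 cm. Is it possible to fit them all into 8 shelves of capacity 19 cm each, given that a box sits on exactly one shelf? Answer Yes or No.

A valid assignment using 8 shelves:
  shelf 1: 18 = 18
  shelf 2: 18 = 18
  shelf 3: 17 = 17
  shelf 4: 16 = 16
  shelf 5: 15 + 4 = 19
  shelf 6: 15 = 15
  shelf 7: 12 + 6 = 18
  shelf 8: 6 + 5 = 11
Every load is within 19 cm, so 8 shelves suffice.

Yes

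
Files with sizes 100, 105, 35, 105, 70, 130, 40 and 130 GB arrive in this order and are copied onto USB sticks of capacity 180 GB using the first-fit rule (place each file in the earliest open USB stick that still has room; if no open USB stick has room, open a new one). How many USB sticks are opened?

  100 → USB stick 1 (new)  [load 100/180]
  105 → USB stick 2 (new)  [load 105/180]
  35 → USB stick 1  [load 135/180]
  105 → USB stick 3 (new)  [load 105/180]
  70 → USB stick 2  [load 175/180]
  130 → USB stick 4 (new)  [load 130/180]
  40 → USB stick 1  [load 175/180]
  130 → USB stick 5 (new)  [load 130/180]
5 USB sticks opened.

5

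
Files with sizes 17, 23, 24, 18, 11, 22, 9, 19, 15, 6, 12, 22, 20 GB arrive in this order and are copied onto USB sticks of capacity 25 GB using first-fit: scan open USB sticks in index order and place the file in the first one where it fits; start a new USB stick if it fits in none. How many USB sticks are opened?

11

  17 → USB stick 1 (new)  [load 17/25]
  23 → USB stick 2 (new)  [load 23/25]
  24 → USB stick 3 (new)  [load 24/25]
  18 → USB stick 4 (new)  [load 18/25]
  11 → USB stick 5 (new)  [load 11/25]
  22 → USB stick 6 (new)  [load 22/25]
  9 → USB stick 5  [load 20/25]
  19 → USB stick 7 (new)  [load 19/25]
  15 → USB stick 8 (new)  [load 15/25]
  6 → USB stick 1  [load 23/25]
  12 → USB stick 9 (new)  [load 12/25]
  22 → USB stick 10 (new)  [load 22/25]
  20 → USB stick 11 (new)  [load 20/25]
11 USB sticks opened.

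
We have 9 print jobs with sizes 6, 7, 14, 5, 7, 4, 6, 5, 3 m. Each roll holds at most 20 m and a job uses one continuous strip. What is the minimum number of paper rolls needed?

3

Total = 14 + 7 + 7 + 6 + 6 + 5 + 5 + 4 + 3 = 57 m.
Lower bound: ⌈57/20⌉ = 3 paper rolls.
A packing using 3 paper rolls:
  roll 1: 14 + 6 = 20
  roll 2: 7 + 7 + 6 = 20
  roll 3: 5 + 5 + 4 + 3 = 17
This matches the lower bound, so 3 is optimal.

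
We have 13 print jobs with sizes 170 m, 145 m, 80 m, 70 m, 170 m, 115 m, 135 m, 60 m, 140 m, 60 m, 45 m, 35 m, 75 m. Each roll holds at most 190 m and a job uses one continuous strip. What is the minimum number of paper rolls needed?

Total = 170 + 170 + 145 + 140 + 135 + 115 + 80 + 75 + 70 + 60 + 60 + 45 + 35 = 1300 m.
Lower bound: ⌈1300/190⌉ = 7 paper rolls.
A packing using 8 paper rolls:
  roll 1: 170 = 170
  roll 2: 170 = 170
  roll 3: 145 + 45 = 190
  roll 4: 140 + 35 = 175
  roll 5: 135 = 135
  roll 6: 115 + 75 = 190
  roll 7: 80 + 70 = 150
  roll 8: 60 + 60 = 120
No arrangement into 7 paper rolls stays within capacity, so 8 is optimal.

8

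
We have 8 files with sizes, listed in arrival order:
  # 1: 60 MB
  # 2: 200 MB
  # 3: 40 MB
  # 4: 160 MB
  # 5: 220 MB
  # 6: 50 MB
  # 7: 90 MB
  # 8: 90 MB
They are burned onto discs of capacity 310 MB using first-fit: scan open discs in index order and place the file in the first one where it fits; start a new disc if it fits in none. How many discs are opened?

  60 → disc 1 (new)  [load 60/310]
  200 → disc 1  [load 260/310]
  40 → disc 1  [load 300/310]
  160 → disc 2 (new)  [load 160/310]
  220 → disc 3 (new)  [load 220/310]
  50 → disc 2  [load 210/310]
  90 → disc 2  [load 300/310]
  90 → disc 3  [load 310/310]
3 discs opened.

3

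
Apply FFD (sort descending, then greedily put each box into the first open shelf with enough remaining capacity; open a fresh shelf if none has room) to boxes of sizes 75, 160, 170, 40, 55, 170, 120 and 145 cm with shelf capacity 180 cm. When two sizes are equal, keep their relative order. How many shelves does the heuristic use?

Sorted descending: 170, 170, 160, 145, 120, 75, 55, 40.
  170 → shelf 1 (new)  [load 170/180]
  170 → shelf 2 (new)  [load 170/180]
  160 → shelf 3 (new)  [load 160/180]
  145 → shelf 4 (new)  [load 145/180]
  120 → shelf 5 (new)  [load 120/180]
  75 → shelf 6 (new)  [load 75/180]
  55 → shelf 5  [load 175/180]
  40 → shelf 6  [load 115/180]
6 shelves opened.

6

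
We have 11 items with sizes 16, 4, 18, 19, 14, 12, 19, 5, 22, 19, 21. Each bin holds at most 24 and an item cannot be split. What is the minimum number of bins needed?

9

Total = 22 + 21 + 19 + 19 + 19 + 18 + 16 + 14 + 12 + 5 + 4 = 169.
Lower bound: ⌈169/24⌉ = 8 bins.
A packing using 9 bins:
  bin 1: 22 = 22
  bin 2: 21 = 21
  bin 3: 19 + 5 = 24
  bin 4: 19 + 4 = 23
  bin 5: 19 = 19
  bin 6: 18 = 18
  bin 7: 16 = 16
  bin 8: 14 = 14
  bin 9: 12 = 12
No arrangement into 8 bins stays within capacity, so 9 is optimal.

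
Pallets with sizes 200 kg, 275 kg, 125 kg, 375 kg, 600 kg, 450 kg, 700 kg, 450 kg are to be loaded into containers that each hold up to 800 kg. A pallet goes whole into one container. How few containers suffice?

5

Total = 700 + 600 + 450 + 450 + 375 + 275 + 200 + 125 = 3175 kg.
Lower bound: ⌈3175/800⌉ = 4 containers.
A packing using 5 containers:
  container 1: 700 = 700
  container 2: 600 + 200 = 800
  container 3: 450 + 275 = 725
  container 4: 450 + 125 = 575
  container 5: 375 = 375
No arrangement into 4 containers stays within capacity, so 5 is optimal.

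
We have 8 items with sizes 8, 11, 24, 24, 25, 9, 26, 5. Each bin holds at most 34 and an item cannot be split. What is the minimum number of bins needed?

5

Total = 26 + 25 + 24 + 24 + 11 + 9 + 8 + 5 = 132.
Lower bound: ⌈132/34⌉ = 4 bins.
A packing using 5 bins:
  bin 1: 26 + 8 = 34
  bin 2: 25 + 9 = 34
  bin 3: 24 + 5 = 29
  bin 4: 24 = 24
  bin 5: 11 = 11
No arrangement into 4 bins stays within capacity, so 5 is optimal.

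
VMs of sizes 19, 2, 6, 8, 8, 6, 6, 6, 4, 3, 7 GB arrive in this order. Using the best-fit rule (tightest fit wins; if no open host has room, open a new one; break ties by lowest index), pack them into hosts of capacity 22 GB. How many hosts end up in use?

4

  19 → host 1 (new)  [load 19/22]
  2 → host 1  [load 21/22]
  6 → host 2 (new)  [load 6/22]
  8 → host 2  [load 14/22]
  8 → host 2  [load 22/22]
  6 → host 3 (new)  [load 6/22]
  6 → host 3  [load 12/22]
  6 → host 3  [load 18/22]
  4 → host 3  [load 22/22]
  3 → host 4 (new)  [load 3/22]
  7 → host 4  [load 10/22]
4 hosts opened.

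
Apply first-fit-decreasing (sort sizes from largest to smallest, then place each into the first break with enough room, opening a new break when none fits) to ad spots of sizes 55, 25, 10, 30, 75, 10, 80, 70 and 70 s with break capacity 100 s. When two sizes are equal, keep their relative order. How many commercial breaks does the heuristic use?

5

Sorted descending: 80, 75, 70, 70, 55, 30, 25, 10, 10.
  80 → break 1 (new)  [load 80/100]
  75 → break 2 (new)  [load 75/100]
  70 → break 3 (new)  [load 70/100]
  70 → break 4 (new)  [load 70/100]
  55 → break 5 (new)  [load 55/100]
  30 → break 3  [load 100/100]
  25 → break 2  [load 100/100]
  10 → break 1  [load 90/100]
  10 → break 1  [load 100/100]
5 commercial breaks opened.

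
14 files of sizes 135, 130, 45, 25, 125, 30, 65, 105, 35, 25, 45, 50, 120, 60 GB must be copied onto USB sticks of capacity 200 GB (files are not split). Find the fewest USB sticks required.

Total = 135 + 130 + 125 + 120 + 105 + 65 + 60 + 50 + 45 + 45 + 35 + 30 + 25 + 25 = 995 GB.
Lower bound: ⌈995/200⌉ = 5 USB sticks.
A packing using 5 USB sticks:
  USB stick 1: 135 + 65 = 200
  USB stick 2: 130 + 45 + 25 = 200
  USB stick 3: 125 + 50 + 25 = 200
  USB stick 4: 120 + 45 + 35 = 200
  USB stick 5: 105 + 60 + 30 = 195
This matches the lower bound, so 5 is optimal.

5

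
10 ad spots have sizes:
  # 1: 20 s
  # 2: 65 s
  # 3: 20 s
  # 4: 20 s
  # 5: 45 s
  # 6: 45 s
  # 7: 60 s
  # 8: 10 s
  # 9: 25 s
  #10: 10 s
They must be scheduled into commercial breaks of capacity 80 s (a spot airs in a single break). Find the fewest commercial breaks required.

Total = 65 + 60 + 45 + 45 + 25 + 20 + 20 + 20 + 10 + 10 = 320 s.
Lower bound: ⌈320/80⌉ = 4 commercial breaks.
A packing using 5 commercial breaks:
  break 1: 65 + 10 = 75
  break 2: 60 + 20 = 80
  break 3: 45 + 25 + 10 = 80
  break 4: 45 + 20 = 65
  break 5: 20 = 20
No arrangement into 4 commercial breaks stays within capacity, so 5 is optimal.

5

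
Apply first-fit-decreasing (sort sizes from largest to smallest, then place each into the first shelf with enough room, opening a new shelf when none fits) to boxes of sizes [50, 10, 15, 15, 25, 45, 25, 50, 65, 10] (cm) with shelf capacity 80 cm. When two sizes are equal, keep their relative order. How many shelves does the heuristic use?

4

Sorted descending: 65, 50, 50, 45, 25, 25, 15, 15, 10, 10.
  65 → shelf 1 (new)  [load 65/80]
  50 → shelf 2 (new)  [load 50/80]
  50 → shelf 3 (new)  [load 50/80]
  45 → shelf 4 (new)  [load 45/80]
  25 → shelf 2  [load 75/80]
  25 → shelf 3  [load 75/80]
  15 → shelf 1  [load 80/80]
  15 → shelf 4  [load 60/80]
  10 → shelf 4  [load 70/80]
  10 → shelf 4  [load 80/80]
4 shelves opened.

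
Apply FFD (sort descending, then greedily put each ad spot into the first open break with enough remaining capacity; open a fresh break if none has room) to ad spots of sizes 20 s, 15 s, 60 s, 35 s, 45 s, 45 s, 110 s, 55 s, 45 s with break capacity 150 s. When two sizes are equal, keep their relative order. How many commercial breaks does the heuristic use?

3

Sorted descending: 110, 60, 55, 45, 45, 45, 35, 20, 15.
  110 → break 1 (new)  [load 110/150]
  60 → break 2 (new)  [load 60/150]
  55 → break 2  [load 115/150]
  45 → break 3 (new)  [load 45/150]
  45 → break 3  [load 90/150]
  45 → break 3  [load 135/150]
  35 → break 1  [load 145/150]
  20 → break 2  [load 135/150]
  15 → break 2  [load 150/150]
3 commercial breaks opened.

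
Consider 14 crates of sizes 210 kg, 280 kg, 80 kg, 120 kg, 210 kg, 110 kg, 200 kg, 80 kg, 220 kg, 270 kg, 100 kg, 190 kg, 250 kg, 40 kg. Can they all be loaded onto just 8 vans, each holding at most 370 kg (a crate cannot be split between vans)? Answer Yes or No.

Yes

A valid assignment using 8 vans:
  van 1: 280 + 80 = 360
  van 2: 270 + 100 = 370
  van 3: 250 + 120 = 370
  van 4: 220 + 110 + 40 = 370
  van 5: 210 + 80 = 290
  van 6: 210 = 210
  van 7: 200 = 200
  van 8: 190 = 190
Every load is within 370 kg, so 8 vans suffice.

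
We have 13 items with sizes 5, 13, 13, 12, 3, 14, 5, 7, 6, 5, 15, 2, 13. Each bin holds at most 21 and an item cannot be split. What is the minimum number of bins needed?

6

Total = 15 + 14 + 13 + 13 + 13 + 12 + 7 + 6 + 5 + 5 + 5 + 3 + 2 = 113.
Lower bound: ⌈113/21⌉ = 6 bins.
A packing using 6 bins:
  bin 1: 15 + 6 = 21
  bin 2: 14 + 7 = 21
  bin 3: 13 + 5 + 3 = 21
  bin 4: 13 + 5 + 2 = 20
  bin 5: 13 + 5 = 18
  bin 6: 12 = 12
This matches the lower bound, so 6 is optimal.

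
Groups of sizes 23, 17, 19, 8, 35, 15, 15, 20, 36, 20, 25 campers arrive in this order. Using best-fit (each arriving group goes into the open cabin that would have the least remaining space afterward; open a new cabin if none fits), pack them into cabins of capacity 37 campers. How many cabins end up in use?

8

  23 → cabin 1 (new)  [load 23/37]
  17 → cabin 2 (new)  [load 17/37]
  19 → cabin 2  [load 36/37]
  8 → cabin 1  [load 31/37]
  35 → cabin 3 (new)  [load 35/37]
  15 → cabin 4 (new)  [load 15/37]
  15 → cabin 4  [load 30/37]
  20 → cabin 5 (new)  [load 20/37]
  36 → cabin 6 (new)  [load 36/37]
  20 → cabin 7 (new)  [load 20/37]
  25 → cabin 8 (new)  [load 25/37]
8 cabins opened.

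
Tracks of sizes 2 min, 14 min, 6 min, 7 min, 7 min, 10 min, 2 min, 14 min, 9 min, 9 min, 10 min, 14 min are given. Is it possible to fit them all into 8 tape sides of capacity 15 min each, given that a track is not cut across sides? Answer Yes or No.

Yes

A valid assignment using 8 tape sides:
  side 1: 14 = 14
  side 2: 14 = 14
  side 3: 14 = 14
  side 4: 10 + 2 + 2 = 14
  side 5: 10 = 10
  side 6: 9 + 6 = 15
  side 7: 9 = 9
  side 8: 7 + 7 = 14
Every load is within 15 min, so 8 tape sides suffice.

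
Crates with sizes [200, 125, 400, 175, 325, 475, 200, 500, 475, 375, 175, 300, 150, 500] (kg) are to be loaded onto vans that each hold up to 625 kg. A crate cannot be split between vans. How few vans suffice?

8

Total = 500 + 500 + 475 + 475 + 400 + 375 + 325 + 300 + 200 + 200 + 175 + 175 + 150 + 125 = 4375 kg.
Lower bound: ⌈4375/625⌉ = 7 vans.
A packing using 8 vans:
  van 1: 500 + 125 = 625
  van 2: 500 = 500
  van 3: 475 + 150 = 625
  van 4: 475 = 475
  van 5: 400 + 200 = 600
  van 6: 375 + 200 = 575
  van 7: 325 + 300 = 625
  van 8: 175 + 175 = 350
No arrangement into 7 vans stays within capacity, so 8 is optimal.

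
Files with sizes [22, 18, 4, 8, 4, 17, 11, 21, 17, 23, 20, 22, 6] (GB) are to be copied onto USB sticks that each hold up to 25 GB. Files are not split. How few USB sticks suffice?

9

Total = 23 + 22 + 22 + 21 + 20 + 18 + 17 + 17 + 11 + 8 + 6 + 4 + 4 = 193 GB.
Lower bound: ⌈193/25⌉ = 8 USB sticks.
A packing using 9 USB sticks:
  USB stick 1: 23 = 23
  USB stick 2: 22 = 22
  USB stick 3: 22 = 22
  USB stick 4: 21 + 4 = 25
  USB stick 5: 20 + 4 = 24
  USB stick 6: 18 + 6 = 24
  USB stick 7: 17 + 8 = 25
  USB stick 8: 17 = 17
  USB stick 9: 11 = 11
No arrangement into 8 USB sticks stays within capacity, so 9 is optimal.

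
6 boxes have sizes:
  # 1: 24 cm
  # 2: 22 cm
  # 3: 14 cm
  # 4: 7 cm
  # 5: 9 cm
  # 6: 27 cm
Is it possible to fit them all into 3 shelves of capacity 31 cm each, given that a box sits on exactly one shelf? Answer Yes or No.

No

Total = 103 cm; ⌈103/31⌉ = 4.
At least 4 shelves are required, but only 3 are allowed.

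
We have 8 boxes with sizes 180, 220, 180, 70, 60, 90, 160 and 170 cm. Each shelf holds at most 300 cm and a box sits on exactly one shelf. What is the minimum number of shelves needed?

5

Total = 220 + 180 + 180 + 170 + 160 + 90 + 70 + 60 = 1130 cm.
Lower bound: ⌈1130/300⌉ = 4 shelves.
Also, 5 boxes each exceed 150 cm, and no two of those can share a shelf, so at least 5 shelves are needed.
A packing using 5 shelves:
  shelf 1: 220 + 70 = 290
  shelf 2: 180 + 90 = 270
  shelf 3: 180 + 60 = 240
  shelf 4: 170 = 170
  shelf 5: 160 = 160
This matches the lower bound, so 5 is optimal.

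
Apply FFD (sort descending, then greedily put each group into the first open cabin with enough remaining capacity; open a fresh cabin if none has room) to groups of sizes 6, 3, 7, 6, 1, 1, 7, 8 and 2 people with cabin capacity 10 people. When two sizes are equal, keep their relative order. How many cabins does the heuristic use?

Sorted descending: 8, 7, 7, 6, 6, 3, 2, 1, 1.
  8 → cabin 1 (new)  [load 8/10]
  7 → cabin 2 (new)  [load 7/10]
  7 → cabin 3 (new)  [load 7/10]
  6 → cabin 4 (new)  [load 6/10]
  6 → cabin 5 (new)  [load 6/10]
  3 → cabin 2  [load 10/10]
  2 → cabin 1  [load 10/10]
  1 → cabin 3  [load 8/10]
  1 → cabin 3  [load 9/10]
5 cabins opened.

5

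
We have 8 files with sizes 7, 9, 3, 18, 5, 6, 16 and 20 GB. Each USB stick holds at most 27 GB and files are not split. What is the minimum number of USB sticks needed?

Total = 20 + 18 + 16 + 9 + 7 + 6 + 5 + 3 = 84 GB.
Lower bound: ⌈84/27⌉ = 4 USB sticks.
A packing using 4 USB sticks:
  USB stick 1: 20 + 7 = 27
  USB stick 2: 18 + 9 = 27
  USB stick 3: 16 + 6 + 5 = 27
  USB stick 4: 3 = 3
This matches the lower bound, so 4 is optimal.

4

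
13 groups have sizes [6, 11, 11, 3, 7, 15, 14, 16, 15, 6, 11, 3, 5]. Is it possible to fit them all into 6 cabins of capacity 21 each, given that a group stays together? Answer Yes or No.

No

Total = 123; ⌈123/21⌉ = 6.
7 groups each exceed half the capacity and cannot share a cabin, forcing at least 7 cabins.
At least 7 cabins are required, but only 6 are allowed.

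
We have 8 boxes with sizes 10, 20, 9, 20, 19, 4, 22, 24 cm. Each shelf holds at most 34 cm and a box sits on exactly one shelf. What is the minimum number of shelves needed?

5

Total = 24 + 22 + 20 + 20 + 19 + 10 + 9 + 4 = 128 cm.
Lower bound: ⌈128/34⌉ = 4 shelves.
Also, 5 boxes each exceed 17 cm, and no two of those can share a shelf, so at least 5 shelves are needed.
A packing using 5 shelves:
  shelf 1: 24 + 10 = 34
  shelf 2: 22 + 9 = 31
  shelf 3: 20 + 4 = 24
  shelf 4: 20 = 20
  shelf 5: 19 = 19
This matches the lower bound, so 5 is optimal.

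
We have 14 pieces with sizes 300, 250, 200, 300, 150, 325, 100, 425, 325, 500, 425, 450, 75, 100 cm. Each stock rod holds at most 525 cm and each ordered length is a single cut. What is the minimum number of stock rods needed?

Total = 500 + 450 + 425 + 425 + 325 + 325 + 300 + 300 + 250 + 200 + 150 + 100 + 100 + 75 = 3925 cm.
Lower bound: ⌈3925/525⌉ = 8 stock rods.
A packing using 9 stock rods:
  stock rod 1: 500 = 500
  stock rod 2: 450 + 75 = 525
  stock rod 3: 425 + 100 = 525
  stock rod 4: 425 + 100 = 525
  stock rod 5: 325 + 200 = 525
  stock rod 6: 325 + 150 = 475
  stock rod 7: 300 = 300
  stock rod 8: 300 = 300
  stock rod 9: 250 = 250
No arrangement into 8 stock rods stays within capacity, so 9 is optimal.

9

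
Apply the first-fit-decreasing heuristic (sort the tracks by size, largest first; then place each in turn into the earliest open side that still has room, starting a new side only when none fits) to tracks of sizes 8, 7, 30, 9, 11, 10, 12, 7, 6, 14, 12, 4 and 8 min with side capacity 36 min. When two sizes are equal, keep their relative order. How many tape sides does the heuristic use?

Sorted descending: 30, 14, 12, 12, 11, 10, 9, 8, 8, 7, 7, 6, 4.
  30 → side 1 (new)  [load 30/36]
  14 → side 2 (new)  [load 14/36]
  12 → side 2  [load 26/36]
  12 → side 3 (new)  [load 12/36]
  11 → side 3  [load 23/36]
  10 → side 2  [load 36/36]
  9 → side 3  [load 32/36]
  8 → side 4 (new)  [load 8/36]
  8 → side 4  [load 16/36]
  7 → side 4  [load 23/36]
  7 → side 4  [load 30/36]
  6 → side 1  [load 36/36]
  4 → side 3  [load 36/36]
4 tape sides opened.

4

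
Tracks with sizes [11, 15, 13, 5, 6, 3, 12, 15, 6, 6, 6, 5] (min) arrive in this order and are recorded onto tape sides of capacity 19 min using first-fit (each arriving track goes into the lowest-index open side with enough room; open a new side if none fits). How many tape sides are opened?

6

  11 → side 1 (new)  [load 11/19]
  15 → side 2 (new)  [load 15/19]
  13 → side 3 (new)  [load 13/19]
  5 → side 1  [load 16/19]
  6 → side 3  [load 19/19]
  3 → side 1  [load 19/19]
  12 → side 4 (new)  [load 12/19]
  15 → side 5 (new)  [load 15/19]
  6 → side 4  [load 18/19]
  6 → side 6 (new)  [load 6/19]
  6 → side 6  [load 12/19]
  5 → side 6  [load 17/19]
6 tape sides opened.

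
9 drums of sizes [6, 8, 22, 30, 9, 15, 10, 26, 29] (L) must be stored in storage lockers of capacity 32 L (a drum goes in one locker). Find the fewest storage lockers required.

Total = 30 + 29 + 26 + 22 + 15 + 10 + 9 + 8 + 6 = 155 L.
Lower bound: ⌈155/32⌉ = 5 storage lockers.
A packing using 5 storage lockers:
  locker 1: 30 = 30
  locker 2: 29 = 29
  locker 3: 26 + 6 = 32
  locker 4: 22 + 10 = 32
  locker 5: 15 + 9 + 8 = 32
This matches the lower bound, so 5 is optimal.

5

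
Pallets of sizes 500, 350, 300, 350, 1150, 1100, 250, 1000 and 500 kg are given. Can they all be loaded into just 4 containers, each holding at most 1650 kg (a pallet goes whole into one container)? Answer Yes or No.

A valid assignment using 4 containers:
  container 1: 1150 + 500 = 1650
  container 2: 1100 + 500 = 1600
  container 3: 1000 + 350 + 300 = 1650
  container 4: 350 + 250 = 600
Every load is within 1650 kg, so 4 containers suffice.

Yes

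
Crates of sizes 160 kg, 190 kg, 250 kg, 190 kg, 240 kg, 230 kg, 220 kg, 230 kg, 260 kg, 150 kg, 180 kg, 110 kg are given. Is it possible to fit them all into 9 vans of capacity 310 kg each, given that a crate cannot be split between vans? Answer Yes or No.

Total = 2410 kg; ⌈2410/310⌉ = 8.
10 crates each exceed half the capacity and cannot share a van, forcing at least 10 vans.
At least 10 vans are required, but only 9 are allowed.

No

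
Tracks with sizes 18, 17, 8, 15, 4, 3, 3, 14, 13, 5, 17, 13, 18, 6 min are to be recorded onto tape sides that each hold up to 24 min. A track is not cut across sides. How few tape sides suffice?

8

Total = 18 + 18 + 17 + 17 + 15 + 14 + 13 + 13 + 8 + 6 + 5 + 4 + 3 + 3 = 154 min.
Lower bound: ⌈154/24⌉ = 7 tape sides.
Also, 8 tracks each exceed 12 min, and no two of those can share a side, so at least 8 tape sides are needed.
A packing using 8 tape sides:
  side 1: 18 + 6 = 24
  side 2: 18 + 5 = 23
  side 3: 17 + 4 + 3 = 24
  side 4: 17 + 3 = 20
  side 5: 15 + 8 = 23
  side 6: 14 = 14
  side 7: 13 = 13
  side 8: 13 = 13
This matches the lower bound, so 8 is optimal.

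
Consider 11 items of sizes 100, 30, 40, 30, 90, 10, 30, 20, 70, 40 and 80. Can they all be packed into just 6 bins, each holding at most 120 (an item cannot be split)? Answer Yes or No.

Yes

A valid assignment using 5 bins:
  bin 1: 100 + 20 = 120
  bin 2: 90 + 30 = 120
  bin 3: 80 + 40 = 120
  bin 4: 70 + 40 + 10 = 120
  bin 5: 30 + 30 = 60
That uses only 5 ≤ 6, so 6 bins are enough.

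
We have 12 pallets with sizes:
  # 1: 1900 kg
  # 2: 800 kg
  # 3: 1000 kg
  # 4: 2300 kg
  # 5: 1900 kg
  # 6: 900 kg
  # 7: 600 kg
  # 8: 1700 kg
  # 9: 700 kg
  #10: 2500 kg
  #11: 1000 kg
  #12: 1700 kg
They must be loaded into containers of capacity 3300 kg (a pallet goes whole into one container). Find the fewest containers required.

Total = 2500 + 2300 + 1900 + 1900 + 1700 + 1700 + 1000 + 1000 + 900 + 800 + 700 + 600 = 17000 kg.
Lower bound: ⌈17000/3300⌉ = 6 containers.
A packing using 6 containers:
  container 1: 2500 + 800 = 3300
  container 2: 2300 + 1000 = 3300
  container 3: 1900 + 1000 = 2900
  container 4: 1900 + 900 = 2800
  container 5: 1700 + 700 + 600 = 3000
  container 6: 1700 = 1700
This matches the lower bound, so 6 is optimal.

6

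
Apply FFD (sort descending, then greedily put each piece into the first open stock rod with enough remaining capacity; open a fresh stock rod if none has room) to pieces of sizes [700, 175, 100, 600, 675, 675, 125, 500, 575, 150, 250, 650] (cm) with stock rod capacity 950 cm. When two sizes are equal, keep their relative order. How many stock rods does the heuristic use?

Sorted descending: 700, 675, 675, 650, 600, 575, 500, 250, 175, 150, 125, 100.
  700 → stock rod 1 (new)  [load 700/950]
  675 → stock rod 2 (new)  [load 675/950]
  675 → stock rod 3 (new)  [load 675/950]
  650 → stock rod 4 (new)  [load 650/950]
  600 → stock rod 5 (new)  [load 600/950]
  575 → stock rod 6 (new)  [load 575/950]
  500 → stock rod 7 (new)  [load 500/950]
  250 → stock rod 1  [load 950/950]
  175 → stock rod 2  [load 850/950]
  150 → stock rod 3  [load 825/950]
  125 → stock rod 3  [load 950/950]
  100 → stock rod 2  [load 950/950]
7 stock rods opened.

7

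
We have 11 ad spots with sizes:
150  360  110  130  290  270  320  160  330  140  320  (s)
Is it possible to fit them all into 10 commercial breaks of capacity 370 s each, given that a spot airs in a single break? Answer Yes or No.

Yes

A valid assignment using 9 commercial breaks:
  break 1: 360 = 360
  break 2: 330 = 330
  break 3: 320 = 320
  break 4: 320 = 320
  break 5: 290 = 290
  break 6: 270 = 270
  break 7: 160 + 150 = 310
  break 8: 140 + 130 = 270
  break 9: 110 = 110
That uses only 9 ≤ 10, so 10 commercial breaks are enough.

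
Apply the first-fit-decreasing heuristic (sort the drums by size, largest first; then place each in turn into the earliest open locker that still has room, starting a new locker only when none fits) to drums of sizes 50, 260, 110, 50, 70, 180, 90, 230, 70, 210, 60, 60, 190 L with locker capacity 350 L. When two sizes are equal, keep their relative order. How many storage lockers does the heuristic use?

5

Sorted descending: 260, 230, 210, 190, 180, 110, 90, 70, 70, 60, 60, 50, 50.
  260 → locker 1 (new)  [load 260/350]
  230 → locker 2 (new)  [load 230/350]
  210 → locker 3 (new)  [load 210/350]
  190 → locker 4 (new)  [load 190/350]
  180 → locker 5 (new)  [load 180/350]
  110 → locker 2  [load 340/350]
  90 → locker 1  [load 350/350]
  70 → locker 3  [load 280/350]
  70 → locker 3  [load 350/350]
  60 → locker 4  [load 250/350]
  60 → locker 4  [load 310/350]
  50 → locker 5  [load 230/350]
  50 → locker 5  [load 280/350]
5 storage lockers opened.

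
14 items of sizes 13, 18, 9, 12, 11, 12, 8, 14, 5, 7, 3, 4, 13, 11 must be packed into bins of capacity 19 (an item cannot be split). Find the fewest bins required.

9

Total = 18 + 14 + 13 + 13 + 12 + 12 + 11 + 11 + 9 + 8 + 7 + 5 + 4 + 3 = 140.
Lower bound: ⌈140/19⌉ = 8 bins.
A packing using 9 bins:
  bin 1: 18 = 18
  bin 2: 14 + 5 = 19
  bin 3: 13 + 4 = 17
  bin 4: 13 + 3 = 16
  bin 5: 12 + 7 = 19
  bin 6: 12 = 12
  bin 7: 11 + 8 = 19
  bin 8: 11 = 11
  bin 9: 9 = 9
No arrangement into 8 bins stays within capacity, so 9 is optimal.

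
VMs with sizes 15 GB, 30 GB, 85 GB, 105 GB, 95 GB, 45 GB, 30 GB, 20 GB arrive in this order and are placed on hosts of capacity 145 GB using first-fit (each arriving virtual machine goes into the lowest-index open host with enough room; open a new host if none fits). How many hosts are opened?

  15 → host 1 (new)  [load 15/145]
  30 → host 1  [load 45/145]
  85 → host 1  [load 130/145]
  105 → host 2 (new)  [load 105/145]
  95 → host 3 (new)  [load 95/145]
  45 → host 3  [load 140/145]
  30 → host 2  [load 135/145]
  20 → host 4 (new)  [load 20/145]
4 hosts opened.

4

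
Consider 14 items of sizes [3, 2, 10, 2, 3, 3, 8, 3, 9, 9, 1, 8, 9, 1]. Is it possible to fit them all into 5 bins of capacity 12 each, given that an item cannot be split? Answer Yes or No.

Total = 71; ⌈71/12⌉ = 6.
At least 6 bins are required, but only 5 are allowed.

No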